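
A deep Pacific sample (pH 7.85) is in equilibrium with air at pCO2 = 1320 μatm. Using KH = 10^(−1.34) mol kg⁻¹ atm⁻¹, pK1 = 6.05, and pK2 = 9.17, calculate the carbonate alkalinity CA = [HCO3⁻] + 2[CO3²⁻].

CA = 4.17 mmol/kg

[CO2*] = KH · pCO2 = 10^(−1.34) × 1320×10^-6 = 6.034×10^-5 mol/kg
α₀ = 1/(1 + K1/[H⁺] + K1K2/[H⁺]²) = 1/(1 + 10^+1.80 + 10^+0.48) = 0.01490
DIC = [CO2*]/α₀ = 6.034×10^-5 / 0.01490 = 4.049 mmol/kg
CA = (α₁ + 2α₂)·DIC = (0.9401 + 2×0.04500) × 4.049 = 4.17 mmol/kg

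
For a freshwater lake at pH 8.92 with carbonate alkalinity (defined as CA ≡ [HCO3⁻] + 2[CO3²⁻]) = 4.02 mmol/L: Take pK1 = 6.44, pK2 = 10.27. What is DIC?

DIC = 3.87 mmol/L

CA = [HCO3⁻] + 2[CO3²⁻] = (α₁ + 2α₂)·DIC
At pH 8.92: [H⁺]/K1 = 10^-2.48 = 0.0033113, K2/[H⁺] = 10^-1.35 = 0.044668
α₁ = 1/(1 + 0.0033113 + 0.044668) = 1/1.0480 = 0.9542; α₂ = α₁·K2/[H⁺] = 0.04262
α₁ + 2α₂ = 1.0395
DIC = CA / (α₁ + 2α₂) = 4.02 / 1.0395 = 3.87 mmol/L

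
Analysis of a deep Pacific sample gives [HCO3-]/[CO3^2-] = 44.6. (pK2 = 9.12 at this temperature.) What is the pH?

pH = 7.47

From K2 = [H⁺][CO3^2-]/[HCO3-]:  pH = pK2 − log₁₀([HCO3-]/[CO3^2-])
log₁₀(44.6) = +1.649
pH = 9.12 − (+1.649) = 7.47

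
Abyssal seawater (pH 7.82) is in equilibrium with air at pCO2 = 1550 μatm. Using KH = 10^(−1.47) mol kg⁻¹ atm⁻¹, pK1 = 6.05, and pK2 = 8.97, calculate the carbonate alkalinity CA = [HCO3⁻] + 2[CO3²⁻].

CA = 3.53 mmol/kg

[CO2*] = KH · pCO2 = 10^(−1.47) × 1550×10^-6 = 5.252×10^-5 mol/kg
α₀ = 1/(1 + K1/[H⁺] + K1K2/[H⁺]²) = 1/(1 + 10^+1.77 + 10^+0.62) = 0.01561
DIC = [CO2*]/α₀ = 5.252×10^-5 / 0.01561 = 3.364 mmol/kg
CA = (α₁ + 2α₂)·DIC = (0.9193 + 2×0.06508) × 3.364 = 3.53 mmol/kg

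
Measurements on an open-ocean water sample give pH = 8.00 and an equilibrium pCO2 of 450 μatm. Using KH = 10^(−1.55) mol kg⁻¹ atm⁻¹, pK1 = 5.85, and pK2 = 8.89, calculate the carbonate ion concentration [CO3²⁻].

[CO3²⁻] = 0.231 mmol/kg

[CO2*] = KH · pCO2 = 10^(−1.55) × 450×10^-6 = 1.268×10^-5 mol/kg
α₀ = 1/(1 + K1/[H⁺] + K1K2/[H⁺]²) = 1/(1 + 10^+2.15 + 10^+1.26) = 0.006232
DIC = [CO2*]/α₀ = 1.268×10^-5 / 0.006232 = 2.035 mmol/kg
[CO3²⁻] = α₂·DIC; α₂ = 0.1134, so [CO3²⁻] = 0.1134 × 2.035 = 0.231 mmol/kg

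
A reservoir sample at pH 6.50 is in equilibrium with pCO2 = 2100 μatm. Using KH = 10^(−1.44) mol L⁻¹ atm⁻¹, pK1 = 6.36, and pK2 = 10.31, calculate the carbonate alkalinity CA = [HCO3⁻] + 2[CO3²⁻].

CA = 0.105 mmol/L

[CO2*] = KH · pCO2 = 10^(−1.44) × 2100×10^-6 = 7.625×10^-5 mol/L
α₀ = 1/(1 + K1/[H⁺] + K1K2/[H⁺]²) = 1/(1 + 10^+0.14 + 10^-3.67) = 0.4201
DIC = [CO2*]/α₀ = 7.625×10^-5 / 0.4201 = 0.1815 mmol/L
CA = (α₁ + 2α₂)·DIC = (0.5798 + 2×8.981×10^-5) × 0.1815 = 0.105 mmol/L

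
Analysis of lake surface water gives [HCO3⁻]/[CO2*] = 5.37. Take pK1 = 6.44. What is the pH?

pH = 7.17

From K1 = [H⁺][HCO3⁻]/[CO2*]:  pH = pK1 + log₁₀([HCO3⁻]/[CO2*])
log₁₀(5.37) = +0.730
pH = 6.44 + (+0.730) = 7.17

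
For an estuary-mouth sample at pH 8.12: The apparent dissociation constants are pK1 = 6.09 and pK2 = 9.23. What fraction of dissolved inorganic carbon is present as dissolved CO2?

α₀ = 1 / (1 + K1/[H⁺] + K1K2/[H⁺]²) = 1 / (1 + 10^+2.03 + 10^+0.92)
   = 1 / (1 + 107.15 + 8.3176) = 1/116.47 = 0.008586

α₀ = 0.00859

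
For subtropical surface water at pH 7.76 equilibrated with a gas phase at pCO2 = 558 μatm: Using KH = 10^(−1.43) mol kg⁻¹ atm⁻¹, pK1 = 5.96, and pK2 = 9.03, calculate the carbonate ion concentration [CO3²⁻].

[CO2*] = KH · pCO2 = 10^(−1.43) × 558×10^-6 = 2.073×10^-5 mol/kg
α₀ = 1/(1 + K1/[H⁺] + K1K2/[H⁺]²) = 1/(1 + 10^+1.80 + 10^+0.53) = 0.01482
DIC = [CO2*]/α₀ = 2.073×10^-5 / 0.01482 = 1.399 mmol/kg
[CO3²⁻] = α₂·DIC; α₂ = 0.05021, so [CO3²⁻] = 0.05021 × 1.399 = 0.0702 mmol/kg

[CO3²⁻] = 0.0702 mmol/kg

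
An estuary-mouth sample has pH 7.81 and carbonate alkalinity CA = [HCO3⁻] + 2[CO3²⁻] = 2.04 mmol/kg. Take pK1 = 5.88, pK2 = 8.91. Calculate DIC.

DIC = 1.92 mmol/kg

CA = [HCO3⁻] + 2[CO3²⁻] = (α₁ + 2α₂)·DIC
At pH 7.81: [H⁺]/K1 = 10^-1.93 = 0.011749, K2/[H⁺] = 10^-1.10 = 0.079433
α₁ = 1/(1 + 0.011749 + 0.079433) = 1/1.0912 = 0.9164; α₂ = α₁·K2/[H⁺] = 0.07280
α₁ + 2α₂ = 1.0620
DIC = CA / (α₁ + 2α₂) = 2.04 / 1.0620 = 1.92 mmol/kg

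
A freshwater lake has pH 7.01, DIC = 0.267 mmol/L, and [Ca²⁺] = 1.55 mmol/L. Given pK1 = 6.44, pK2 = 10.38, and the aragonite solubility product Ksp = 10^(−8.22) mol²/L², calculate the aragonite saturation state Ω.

Ω = 0.0231

α₂ = 1 / (1 + [H⁺]/K2 + [H⁺]²/(K1K2)) = 1 / (1 + 10^+3.37 + 10^+2.80)
   = 1 / (1 + 2344.2 + 630.96) = 1/2976.2 = 0.0003360
[CO3²⁻] = α₂ × DIC = 0.0003360 × 0.267 = 8.971×10^-5 mmol/L = 0.08971 μmol/L
Ksp = 10^(−8.22) = 6.026×10^-9
Ω = [Ca²⁺][CO3²⁻]/Ksp = (1.55×10^-3)(8.971×10^-8) / 6.026×10^-9 = 0.0231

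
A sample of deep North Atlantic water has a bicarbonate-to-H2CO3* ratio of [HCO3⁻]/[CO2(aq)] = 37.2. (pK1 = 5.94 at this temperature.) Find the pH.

From K1 = [H⁺][HCO3⁻]/[CO2(aq)]:  pH = pK1 + log₁₀([HCO3⁻]/[CO2(aq)])
log₁₀(37.2) = +1.571
pH = 5.94 + (+1.571) = 7.51

pH = 7.51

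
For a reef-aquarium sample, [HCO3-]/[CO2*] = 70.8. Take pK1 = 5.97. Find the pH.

From K1 = [H⁺][HCO3-]/[CO2*]:  pH = pK1 + log₁₀([HCO3-]/[CO2*])
log₁₀(70.8) = +1.850
pH = 5.97 + (+1.850) = 7.82

pH = 7.82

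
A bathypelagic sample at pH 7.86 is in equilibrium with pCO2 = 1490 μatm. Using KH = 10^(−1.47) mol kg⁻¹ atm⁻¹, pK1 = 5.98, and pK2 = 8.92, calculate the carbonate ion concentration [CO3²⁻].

[CO3²⁻] = 0.334 mmol/kg

[CO2*] = KH · pCO2 = 10^(−1.47) × 1490×10^-6 = 5.049×10^-5 mol/kg
α₀ = 1/(1 + K1/[H⁺] + K1K2/[H⁺]²) = 1/(1 + 10^+1.88 + 10^+0.82) = 0.01198
DIC = [CO2*]/α₀ = 5.049×10^-5 / 0.01198 = 4.214 mmol/kg
[CO3²⁻] = α₂·DIC; α₂ = 0.07916, so [CO3²⁻] = 0.07916 × 4.214 = 0.334 mmol/kg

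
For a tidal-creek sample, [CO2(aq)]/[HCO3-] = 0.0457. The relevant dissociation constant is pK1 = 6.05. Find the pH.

From K1 = [H⁺][HCO3-]/[CO2(aq)]:  pH = pK1 − log₁₀([CO2(aq)]/[HCO3-])
log₁₀(0.0457) = -1.340
pH = 6.05 − (-1.340) = 7.39

pH = 7.39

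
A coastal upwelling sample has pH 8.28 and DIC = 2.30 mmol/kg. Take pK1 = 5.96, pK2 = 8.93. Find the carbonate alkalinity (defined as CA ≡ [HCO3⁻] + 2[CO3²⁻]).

CA = [HCO3⁻] + 2[CO3²⁻] = (α₁ + 2α₂)·DIC
At pH 8.28: [H⁺]/K1 = 10^-2.32 = 0.0047863, K2/[H⁺] = 10^-0.65 = 0.22387
α₁ = 1/(1 + 0.0047863 + 0.22387) = 1/1.2287 = 0.8139; α₂ = α₁·K2/[H⁺] = 0.1822
α₁ + 2α₂ = 1.1783
CA = 1.1783 × 2.30 = 2.71 mmol/kg

CA = 2.71 mmol/kg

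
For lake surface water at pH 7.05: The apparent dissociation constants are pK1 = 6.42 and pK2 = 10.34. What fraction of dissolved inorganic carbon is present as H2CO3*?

α₀ = 0.190

α₀ = 1 / (1 + K1/[H⁺] + K1K2/[H⁺]²) = 1 / (1 + 10^+0.63 + 10^-2.66)
   = 1 / (1 + 4.2658 + 0.0021878) = 1/5.2680 = 0.1898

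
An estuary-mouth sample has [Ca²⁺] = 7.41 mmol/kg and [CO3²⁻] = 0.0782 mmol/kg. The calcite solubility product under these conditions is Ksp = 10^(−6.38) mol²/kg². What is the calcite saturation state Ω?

Ω = 1.39

Ksp = 10^(−6.38) = 4.169×10^-7
Ω = [Ca²⁺][CO3²⁻]/Ksp = (7.41×10^-3)(0.0782×10^-3) / 4.169×10^-7 = 1.39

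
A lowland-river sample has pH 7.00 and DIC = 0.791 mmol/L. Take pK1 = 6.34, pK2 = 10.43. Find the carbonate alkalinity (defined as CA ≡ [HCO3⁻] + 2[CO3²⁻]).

CA = [HCO3⁻] + 2[CO3²⁻] = (α₁ + 2α₂)·DIC
At pH 7.00: [H⁺]/K1 = 10^-0.66 = 0.21878, K2/[H⁺] = 10^-3.43 = 0.00037154
α₁ = 1/(1 + 0.21878 + 0.00037154) = 1/1.2191 = 0.8202; α₂ = α₁·K2/[H⁺] = 0.0003047
α₁ + 2α₂ = 0.8209
CA = 0.8209 × 0.791 = 0.649 mmol/L

CA = 0.649 mmol/L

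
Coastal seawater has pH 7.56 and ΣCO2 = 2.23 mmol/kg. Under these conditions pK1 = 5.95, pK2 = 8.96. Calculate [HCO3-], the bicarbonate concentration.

[HCO3⁻] = 2.10 mmol/kg

α₁ = 1 / (1 + [H⁺]/K1 + K2/[H⁺]) = 1 / (1 + 10^-1.61 + 10^-1.40)
   = 1 / (1 + 0.024547 + 0.039811) = 1/1.0644 = 0.9395
[HCO3⁻] = α₁ × DIC = 0.9395 × 2.23 = 2.10 mmol/kg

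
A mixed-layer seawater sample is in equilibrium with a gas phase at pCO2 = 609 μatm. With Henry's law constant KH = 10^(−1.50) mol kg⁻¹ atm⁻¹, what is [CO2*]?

KH = 10^(−1.50) = 3.162×10^-2 mol kg⁻¹ atm⁻¹
[CO2*] = KH · pCO2 = 3.162×10^-2 × 609×10^-6 atm = 1.93×10^-5 mol/kg

[CO2*] = 19.3 μmol/kg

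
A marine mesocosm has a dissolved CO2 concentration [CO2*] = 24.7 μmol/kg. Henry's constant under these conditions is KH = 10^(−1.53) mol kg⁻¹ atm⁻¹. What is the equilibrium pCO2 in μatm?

pCO2 = 837 μatm

KH = 10^(−1.53) = 2.951×10^-2 mol kg⁻¹ atm⁻¹
pCO2 = [CO2*]/KH = 24.7×10^-6 / 2.951×10^-2 = 8.37×10^-4 atm = 837 μatm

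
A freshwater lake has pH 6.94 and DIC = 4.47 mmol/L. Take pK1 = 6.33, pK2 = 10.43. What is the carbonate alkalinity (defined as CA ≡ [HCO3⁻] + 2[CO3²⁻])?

CA = 3.59 mmol/L

CA = [HCO3⁻] + 2[CO3²⁻] = (α₁ + 2α₂)·DIC
At pH 6.94: [H⁺]/K1 = 10^-0.61 = 0.24547, K2/[H⁺] = 10^-3.49 = 0.00032359
α₁ = 1/(1 + 0.24547 + 0.00032359) = 1/1.2458 = 0.8027; α₂ = α₁·K2/[H⁺] = 0.0002597
α₁ + 2α₂ = 0.8032
CA = 0.8032 × 4.47 = 3.59 mmol/L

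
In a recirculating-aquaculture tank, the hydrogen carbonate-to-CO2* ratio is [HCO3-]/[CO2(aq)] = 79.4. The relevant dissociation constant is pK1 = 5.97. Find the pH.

From K1 = [H⁺][HCO3-]/[CO2(aq)]:  pH = pK1 + log₁₀([HCO3-]/[CO2(aq)])
log₁₀(79.4) = +1.900
pH = 5.97 + (+1.900) = 7.87

pH = 7.87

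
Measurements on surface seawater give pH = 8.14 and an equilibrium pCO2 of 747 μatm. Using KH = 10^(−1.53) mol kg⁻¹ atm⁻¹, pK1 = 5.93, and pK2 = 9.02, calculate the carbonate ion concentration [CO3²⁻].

[CO2*] = KH · pCO2 = 10^(−1.53) × 747×10^-6 = 2.205×10^-5 mol/kg
α₀ = 1/(1 + K1/[H⁺] + K1K2/[H⁺]²) = 1/(1 + 10^+2.21 + 10^+1.33) = 0.005418
DIC = [CO2*]/α₀ = 2.205×10^-5 / 0.005418 = 4.069 mmol/kg
[CO3²⁻] = α₂·DIC; α₂ = 0.1158, so [CO3²⁻] = 0.1158 × 4.069 = 0.471 mmol/kg

[CO3²⁻] = 0.471 mmol/kg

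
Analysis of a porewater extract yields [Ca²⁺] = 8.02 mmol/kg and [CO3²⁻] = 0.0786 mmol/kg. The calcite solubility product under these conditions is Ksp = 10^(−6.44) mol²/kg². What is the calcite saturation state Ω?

Ksp = 10^(−6.44) = 3.631×10^-7
Ω = [Ca²⁺][CO3²⁻]/Ksp = (8.02×10^-3)(0.0786×10^-3) / 3.631×10^-7 = 1.74

Ω = 1.74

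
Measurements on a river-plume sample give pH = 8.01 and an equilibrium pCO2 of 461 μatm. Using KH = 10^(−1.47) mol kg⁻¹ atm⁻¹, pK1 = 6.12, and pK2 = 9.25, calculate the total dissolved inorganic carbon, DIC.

DIC = 1.30 mmol/kg

[CO2*] = KH · pCO2 = 10^(−1.47) × 461×10^-6 = 1.562×10^-5 mol/kg
α₀ = 1/(1 + K1/[H⁺] + K1K2/[H⁺]²) = 1/(1 + 10^+1.89 + 10^+0.65) = 0.01203
DIC = [CO2*]/α₀ = 1.562×10^-5 / 0.01203 = 1.30 mmol/kg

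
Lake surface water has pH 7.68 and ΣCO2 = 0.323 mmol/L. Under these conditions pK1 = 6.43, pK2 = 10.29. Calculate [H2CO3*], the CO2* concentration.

[CO2*] = 17.2 μmol/L

α₀ = 1 / (1 + K1/[H⁺] + K1K2/[H⁺]²) = 1 / (1 + 10^+1.25 + 10^-1.36)
   = 1 / (1 + 17.783 + 0.043652) = 1/18.826 = 0.05312
[CO2*] = α₀ × DIC = 0.05312 × 0.323 = 0.0172 mmol/L = 17.2 μmol/L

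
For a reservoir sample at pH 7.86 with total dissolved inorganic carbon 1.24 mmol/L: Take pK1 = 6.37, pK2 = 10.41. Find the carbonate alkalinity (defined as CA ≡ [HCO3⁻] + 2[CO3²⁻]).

CA = 1.20 mmol/L

CA = [HCO3⁻] + 2[CO3²⁻] = (α₁ + 2α₂)·DIC
At pH 7.86: [H⁺]/K1 = 10^-1.49 = 0.032359, K2/[H⁺] = 10^-2.55 = 0.0028184
α₁ = 1/(1 + 0.032359 + 0.0028184) = 1/1.0352 = 0.9660; α₂ = α₁·K2/[H⁺] = 0.002723
α₁ + 2α₂ = 0.9715
CA = 0.9715 × 1.24 = 1.20 mmol/L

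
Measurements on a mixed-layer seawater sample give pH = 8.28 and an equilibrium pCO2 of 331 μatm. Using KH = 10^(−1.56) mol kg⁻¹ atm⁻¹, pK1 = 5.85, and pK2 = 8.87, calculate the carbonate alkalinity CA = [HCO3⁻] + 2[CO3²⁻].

[CO2*] = KH · pCO2 = 10^(−1.56) × 331×10^-6 = 9.116×10^-6 mol/kg
α₀ = 1/(1 + K1/[H⁺] + K1K2/[H⁺]²) = 1/(1 + 10^+2.43 + 10^+1.84) = 0.002947
DIC = [CO2*]/α₀ = 9.116×10^-6 / 0.002947 = 3.094 mmol/kg
CA = (α₁ + 2α₂)·DIC = (0.7932 + 2×0.2039) × 3.094 = 3.72 mmol/kg

CA = 3.72 mmol/kg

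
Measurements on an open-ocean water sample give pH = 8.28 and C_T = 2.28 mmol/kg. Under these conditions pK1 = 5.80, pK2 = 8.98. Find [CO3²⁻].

[CO3²⁻] = 0.378 mmol/kg

α₂ = 1 / (1 + [H⁺]/K2 + [H⁺]²/(K1K2)) = 1 / (1 + 10^+0.70 + 10^-1.78)
   = 1 / (1 + 5.0119 + 0.016596) = 1/6.0285 = 0.1659
[CO3²⁻] = α₂ × DIC = 0.1659 × 2.28 = 0.378 mmol/kg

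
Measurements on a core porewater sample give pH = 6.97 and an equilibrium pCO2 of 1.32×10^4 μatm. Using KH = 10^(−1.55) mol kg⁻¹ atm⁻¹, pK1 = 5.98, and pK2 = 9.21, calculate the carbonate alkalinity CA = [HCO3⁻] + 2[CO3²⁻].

CA = 3.68 mmol/kg

[CO2*] = KH · pCO2 = 10^(−1.55) × 1.32×10^4×10^-6 = 3.720×10^-4 mol/kg
α₀ = 1/(1 + K1/[H⁺] + K1K2/[H⁺]²) = 1/(1 + 10^+0.99 + 10^-1.25) = 0.09235
DIC = [CO2*]/α₀ = 3.720×10^-4 / 0.09235 = 4.029 mmol/kg
CA = (α₁ + 2α₂)·DIC = (0.9025 + 2×0.005193) × 4.029 = 3.68 mmol/kg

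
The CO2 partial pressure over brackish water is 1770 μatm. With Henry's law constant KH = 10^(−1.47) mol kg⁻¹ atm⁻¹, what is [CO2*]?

[CO2*] = 60.0 μmol/kg

KH = 10^(−1.47) = 3.388×10^-2 mol kg⁻¹ atm⁻¹
[CO2*] = KH · pCO2 = 3.388×10^-2 × 1770×10^-6 atm = 6.00×10^-5 mol/kg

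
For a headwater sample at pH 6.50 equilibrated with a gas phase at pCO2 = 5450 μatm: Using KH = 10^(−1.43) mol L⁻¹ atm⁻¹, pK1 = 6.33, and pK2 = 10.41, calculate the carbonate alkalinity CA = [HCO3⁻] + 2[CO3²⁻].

[CO2*] = KH · pCO2 = 10^(−1.43) × 5450×10^-6 = 2.025×10^-4 mol/L
α₀ = 1/(1 + K1/[H⁺] + K1K2/[H⁺]²) = 1/(1 + 10^+0.17 + 10^-3.74) = 0.4033
DIC = [CO2*]/α₀ = 2.025×10^-4 / 0.4033 = 0.5020 mmol/L
CA = (α₁ + 2α₂)·DIC = (0.5966 + 2×7.340×10^-5) × 0.5020 = 0.300 mmol/L

CA = 0.300 mmol/L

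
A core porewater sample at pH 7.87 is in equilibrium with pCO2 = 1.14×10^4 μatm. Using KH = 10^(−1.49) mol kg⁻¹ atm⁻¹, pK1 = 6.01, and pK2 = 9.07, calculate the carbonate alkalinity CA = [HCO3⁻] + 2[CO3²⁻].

[CO2*] = KH · pCO2 = 10^(−1.49) × 1.14×10^4×10^-6 = 3.689×10^-4 mol/kg
α₀ = 1/(1 + K1/[H⁺] + K1K2/[H⁺]²) = 1/(1 + 10^+1.86 + 10^+0.66) = 0.01282
DIC = [CO2*]/α₀ = 3.689×10^-4 / 0.01282 = 28.78 mmol/kg
CA = (α₁ + 2α₂)·DIC = (0.9286 + 2×0.05859) × 28.78 = 30.1 mmol/kg

CA = 30.1 mmol/kg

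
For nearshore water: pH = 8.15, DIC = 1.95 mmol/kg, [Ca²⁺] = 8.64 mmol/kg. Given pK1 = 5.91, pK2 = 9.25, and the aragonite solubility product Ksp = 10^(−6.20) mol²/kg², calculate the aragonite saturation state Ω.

α₂ = 1 / (1 + [H⁺]/K2 + [H⁺]²/(K1K2)) = 1 / (1 + 10^+1.10 + 10^-1.14)
   = 1 / (1 + 12.589 + 0.072444) = 1/13.662 = 0.07320
[CO3²⁻] = α₂ × DIC = 0.07320 × 1.95 = 0.1427 mmol/kg
Ksp = 10^(−6.20) = 6.310×10^-7
Ω = [Ca²⁺][CO3²⁻]/Ksp = (8.64×10^-3)(1.427×10^-4) / 6.310×10^-7 = 1.95

Ω = 1.95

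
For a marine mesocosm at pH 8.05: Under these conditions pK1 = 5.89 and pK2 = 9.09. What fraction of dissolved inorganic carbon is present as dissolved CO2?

α₀ = 0.00630

α₀ = 1 / (1 + K1/[H⁺] + K1K2/[H⁺]²) = 1 / (1 + 10^+2.16 + 10^+1.12)
   = 1 / (1 + 144.54 + 13.183) = 1/158.73 = 0.006300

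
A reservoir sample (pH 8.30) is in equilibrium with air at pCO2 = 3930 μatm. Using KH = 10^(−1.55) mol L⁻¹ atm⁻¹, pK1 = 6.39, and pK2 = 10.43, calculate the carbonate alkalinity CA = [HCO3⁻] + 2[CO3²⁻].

CA = 9.14 mmol/L

[CO2*] = KH · pCO2 = 10^(−1.55) × 3930×10^-6 = 1.108×10^-4 mol/L
α₀ = 1/(1 + K1/[H⁺] + K1K2/[H⁺]²) = 1/(1 + 10^+1.91 + 10^-0.22) = 0.01206
DIC = [CO2*]/α₀ = 1.108×10^-4 / 0.01206 = 9.181 mmol/L
CA = (α₁ + 2α₂)·DIC = (0.9807 + 2×0.007270) × 9.181 = 9.14 mmol/L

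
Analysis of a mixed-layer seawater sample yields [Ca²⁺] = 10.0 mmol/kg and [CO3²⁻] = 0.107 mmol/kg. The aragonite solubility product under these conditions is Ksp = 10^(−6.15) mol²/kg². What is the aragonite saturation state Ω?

Ω = 1.51

Ksp = 10^(−6.15) = 7.079×10^-7
Ω = [Ca²⁺][CO3²⁻]/Ksp = (10.0×10^-3)(0.107×10^-3) / 7.079×10^-7 = 1.51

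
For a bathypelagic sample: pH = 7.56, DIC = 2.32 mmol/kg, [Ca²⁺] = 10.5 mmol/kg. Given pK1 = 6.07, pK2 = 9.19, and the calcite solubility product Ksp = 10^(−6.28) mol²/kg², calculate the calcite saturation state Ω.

Ω = 1.03

α₂ = 1 / (1 + [H⁺]/K2 + [H⁺]²/(K1K2)) = 1 / (1 + 10^+1.63 + 10^+0.14)
   = 1 / (1 + 42.658 + 1.3804) = 1/45.038 = 0.02220
[CO3²⁻] = α₂ × DIC = 0.02220 × 2.32 = 0.05151 mmol/kg
Ksp = 10^(−6.28) = 5.248×10^-7
Ω = [Ca²⁺][CO3²⁻]/Ksp = (10.5×10^-3)(5.151×10^-5) / 5.248×10^-7 = 1.03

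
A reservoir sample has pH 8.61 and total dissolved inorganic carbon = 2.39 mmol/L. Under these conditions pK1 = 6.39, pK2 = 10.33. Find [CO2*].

α₀ = 1 / (1 + K1/[H⁺] + K1K2/[H⁺]²) = 1 / (1 + 10^+2.22 + 10^+0.50)
   = 1 / (1 + 165.96 + 3.1623) = 1/170.12 = 0.005878
[CO2*] = α₀ × DIC = 0.005878 × 2.39 = 0.0140 mmol/L = 14.0 μmol/L

[CO2*] = 14.0 μmol/L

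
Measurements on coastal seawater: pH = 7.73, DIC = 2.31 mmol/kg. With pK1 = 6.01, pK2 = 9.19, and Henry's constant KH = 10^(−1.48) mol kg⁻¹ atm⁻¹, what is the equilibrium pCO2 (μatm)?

α₀ = 1 / (1 + K1/[H⁺] + K1K2/[H⁺]²) = 1 / (1 + 10^+1.72 + 10^+0.26)
   = 1 / (1 + 52.481 + 1.8197) = 1/55.300 = 0.01808
[CO2*] = α₀ × DIC = 0.01808 × 2.31 = 0.04177 mmol/kg
pCO2 = [CO2*]/KH = 4.177×10^-5 / 3.311×10^-2 = 1260 μatm

pCO2 = 1260 μatm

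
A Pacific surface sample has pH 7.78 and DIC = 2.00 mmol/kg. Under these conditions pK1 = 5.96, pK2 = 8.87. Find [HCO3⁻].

α₁ = 1 / (1 + [H⁺]/K1 + K2/[H⁺]) = 1 / (1 + 10^-1.82 + 10^-1.09)
   = 1 / (1 + 0.015136 + 0.081283) = 1/1.0964 = 0.9121
[HCO3⁻] = α₁ × DIC = 0.9121 × 2.00 = 1.82 mmol/kg

[HCO3⁻] = 1.82 mmol/kg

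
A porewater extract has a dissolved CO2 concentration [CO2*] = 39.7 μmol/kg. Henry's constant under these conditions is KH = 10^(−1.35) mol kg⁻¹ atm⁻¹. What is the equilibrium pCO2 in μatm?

KH = 10^(−1.35) = 4.467×10^-2 mol kg⁻¹ atm⁻¹
pCO2 = [CO2*]/KH = 39.7×10^-6 / 4.467×10^-2 = 8.89×10^-4 atm = 889 μatm

pCO2 = 889 μatm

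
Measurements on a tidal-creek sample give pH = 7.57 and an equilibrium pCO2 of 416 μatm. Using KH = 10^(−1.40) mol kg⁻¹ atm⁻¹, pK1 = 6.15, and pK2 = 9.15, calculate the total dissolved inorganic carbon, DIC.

[CO2*] = KH · pCO2 = 10^(−1.40) × 416×10^-6 = 1.656×10^-5 mol/kg
α₀ = 1/(1 + K1/[H⁺] + K1K2/[H⁺]²) = 1/(1 + 10^+1.42 + 10^-0.16) = 0.03572
DIC = [CO2*]/α₀ = 1.656×10^-5 / 0.03572 = 0.464 mmol/kg

DIC = 0.464 mmol/kg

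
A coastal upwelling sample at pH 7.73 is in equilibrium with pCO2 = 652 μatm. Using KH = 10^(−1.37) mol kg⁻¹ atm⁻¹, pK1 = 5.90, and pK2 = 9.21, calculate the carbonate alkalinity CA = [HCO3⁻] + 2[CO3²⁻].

CA = 2.00 mmol/kg

[CO2*] = KH · pCO2 = 10^(−1.37) × 652×10^-6 = 2.781×10^-5 mol/kg
α₀ = 1/(1 + K1/[H⁺] + K1K2/[H⁺]²) = 1/(1 + 10^+1.83 + 10^+0.35) = 0.01411
DIC = [CO2*]/α₀ = 2.781×10^-5 / 0.01411 = 1.970 mmol/kg
CA = (α₁ + 2α₂)·DIC = (0.9543 + 2×0.03160) × 1.970 = 2.00 mmol/kg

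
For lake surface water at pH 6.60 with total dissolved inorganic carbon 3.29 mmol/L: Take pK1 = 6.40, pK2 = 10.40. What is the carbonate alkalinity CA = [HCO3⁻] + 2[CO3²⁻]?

CA = [HCO3⁻] + 2[CO3²⁻] = (α₁ + 2α₂)·DIC
At pH 6.60: [H⁺]/K1 = 10^-0.20 = 0.63096, K2/[H⁺] = 10^-3.80 = 0.00015849
α₁ = 1/(1 + 0.63096 + 0.00015849) = 1/1.6311 = 0.6131; α₂ = α₁·K2/[H⁺] = 9.717×10^-5
α₁ + 2α₂ = 0.6133
CA = 0.6133 × 3.29 = 2.02 mmol/L

CA = 2.02 mmol/L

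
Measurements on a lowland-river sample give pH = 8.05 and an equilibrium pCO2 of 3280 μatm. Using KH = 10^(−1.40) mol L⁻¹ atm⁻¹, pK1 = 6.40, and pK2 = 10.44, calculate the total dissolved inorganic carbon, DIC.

[CO2*] = KH · pCO2 = 10^(−1.40) × 3280×10^-6 = 1.306×10^-4 mol/L
α₀ = 1/(1 + K1/[H⁺] + K1K2/[H⁺]²) = 1/(1 + 10^+1.65 + 10^-0.74) = 0.02181
DIC = [CO2*]/α₀ = 1.306×10^-4 / 0.02181 = 5.99 mmol/L

DIC = 5.99 mmol/L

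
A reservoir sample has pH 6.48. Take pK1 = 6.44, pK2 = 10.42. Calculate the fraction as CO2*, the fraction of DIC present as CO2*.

α₀ = 1 / (1 + K1/[H⁺] + K1K2/[H⁺]²) = 1 / (1 + 10^+0.04 + 10^-3.90)
   = 1 / (1 + 1.0965 + 0.00012589) = 1/2.0966 = 0.4770

α₀ = 0.477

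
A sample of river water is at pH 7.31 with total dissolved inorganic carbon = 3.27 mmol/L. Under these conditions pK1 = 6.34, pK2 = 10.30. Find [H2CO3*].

[CO2*] = 0.316 mmol/L

α₀ = 1 / (1 + K1/[H⁺] + K1K2/[H⁺]²) = 1 / (1 + 10^+0.97 + 10^-2.02)
   = 1 / (1 + 9.3325 + 0.0095499) = 1/10.342 = 0.09669
[CO2*] = α₀ × DIC = 0.09669 × 3.27 = 0.316 mmol/L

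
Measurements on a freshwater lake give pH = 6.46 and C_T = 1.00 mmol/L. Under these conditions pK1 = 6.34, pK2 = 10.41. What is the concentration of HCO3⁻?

α₁ = 1 / (1 + [H⁺]/K1 + K2/[H⁺]) = 1 / (1 + 10^-0.12 + 10^-3.95)
   = 1 / (1 + 0.75858 + 0.00011220) = 1/1.7587 = 0.5686
[HCO3⁻] = α₁ × DIC = 0.5686 × 1.00 = 0.569 mmol/L

[HCO3⁻] = 0.569 mmol/L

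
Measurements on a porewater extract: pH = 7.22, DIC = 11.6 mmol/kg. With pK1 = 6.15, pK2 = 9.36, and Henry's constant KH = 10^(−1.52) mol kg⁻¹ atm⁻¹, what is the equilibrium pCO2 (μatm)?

α₀ = 1 / (1 + K1/[H⁺] + K1K2/[H⁺]²) = 1 / (1 + 10^+1.07 + 10^-1.07)
   = 1 / (1 + 11.749 + 0.085114) = 1/12.834 = 0.07792
[CO2*] = α₀ × DIC = 0.07792 × 11.6 = 0.9038 mmol/kg
pCO2 = [CO2*]/KH = 9.038×10^-4 / 3.020×10^-2 = 2.99×10^4 μatm

pCO2 = 2.99×10^4 μatm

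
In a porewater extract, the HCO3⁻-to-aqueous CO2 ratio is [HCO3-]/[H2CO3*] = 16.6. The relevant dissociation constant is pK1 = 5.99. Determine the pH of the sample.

pH = 7.21

From K1 = [H⁺][HCO3-]/[H2CO3*]:  pH = pK1 + log₁₀([HCO3-]/[H2CO3*])
log₁₀(16.6) = +1.220
pH = 5.99 + (+1.220) = 7.21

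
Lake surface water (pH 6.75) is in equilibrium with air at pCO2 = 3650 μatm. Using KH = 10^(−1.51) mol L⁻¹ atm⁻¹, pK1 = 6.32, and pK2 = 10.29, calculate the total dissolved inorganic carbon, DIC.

DIC = 0.416 mmol/L

[CO2*] = KH · pCO2 = 10^(−1.51) × 3650×10^-6 = 1.128×10^-4 mol/L
α₀ = 1/(1 + K1/[H⁺] + K1K2/[H⁺]²) = 1/(1 + 10^+0.43 + 10^-3.11) = 0.2708
DIC = [CO2*]/α₀ = 1.128×10^-4 / 0.2708 = 0.416 mmol/L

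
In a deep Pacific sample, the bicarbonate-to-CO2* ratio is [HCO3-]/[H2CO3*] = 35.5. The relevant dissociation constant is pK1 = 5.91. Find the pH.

pH = 7.46

From K1 = [H⁺][HCO3-]/[H2CO3*]:  pH = pK1 + log₁₀([HCO3-]/[H2CO3*])
log₁₀(35.5) = +1.550
pH = 5.91 + (+1.550) = 7.46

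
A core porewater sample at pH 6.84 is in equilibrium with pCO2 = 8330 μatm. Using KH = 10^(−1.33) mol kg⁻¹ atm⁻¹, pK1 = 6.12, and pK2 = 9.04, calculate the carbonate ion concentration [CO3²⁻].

[CO2*] = KH · pCO2 = 10^(−1.33) × 8330×10^-6 = 3.896×10^-4 mol/kg
α₀ = 1/(1 + K1/[H⁺] + K1K2/[H⁺]²) = 1/(1 + 10^+0.72 + 10^-1.48) = 0.1592
DIC = [CO2*]/α₀ = 3.896×10^-4 / 0.1592 = 2.447 mmol/kg
[CO3²⁻] = α₂·DIC; α₂ = 0.005272, so [CO3²⁻] = 0.005272 × 2.447 = 0.0129 mmol/kg = 12.9 μmol/kg

[CO3²⁻] = 12.9 μmol/kg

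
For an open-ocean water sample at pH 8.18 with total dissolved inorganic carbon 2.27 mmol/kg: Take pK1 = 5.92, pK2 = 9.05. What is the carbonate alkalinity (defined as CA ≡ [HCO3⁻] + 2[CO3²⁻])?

CA = 2.53 mmol/kg

CA = [HCO3⁻] + 2[CO3²⁻] = (α₁ + 2α₂)·DIC
At pH 8.18: [H⁺]/K1 = 10^-2.26 = 0.0054954, K2/[H⁺] = 10^-0.87 = 0.13490
α₁ = 1/(1 + 0.0054954 + 0.13490) = 1/1.1404 = 0.8769; α₂ = α₁·K2/[H⁺] = 0.1183
α₁ + 2α₂ = 1.1135
CA = 1.1135 × 2.27 = 2.53 mmol/kg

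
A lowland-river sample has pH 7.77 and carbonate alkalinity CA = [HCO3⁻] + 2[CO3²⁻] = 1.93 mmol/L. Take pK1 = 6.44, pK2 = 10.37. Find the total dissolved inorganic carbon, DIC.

DIC = 2.01 mmol/L

CA = [HCO3⁻] + 2[CO3²⁻] = (α₁ + 2α₂)·DIC
At pH 7.77: [H⁺]/K1 = 10^-1.33 = 0.046774, K2/[H⁺] = 10^-2.60 = 0.0025119
α₁ = 1/(1 + 0.046774 + 0.0025119) = 1/1.0493 = 0.9530; α₂ = α₁·K2/[H⁺] = 0.002394
α₁ + 2α₂ = 0.9578
DIC = CA / (α₁ + 2α₂) = 1.93 / 0.9578 = 2.01 mmol/L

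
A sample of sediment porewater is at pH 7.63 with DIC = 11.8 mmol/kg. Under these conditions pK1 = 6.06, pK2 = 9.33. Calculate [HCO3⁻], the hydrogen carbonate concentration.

α₁ = 1 / (1 + [H⁺]/K1 + K2/[H⁺]) = 1 / (1 + 10^-1.57 + 10^-1.70)
   = 1 / (1 + 0.026915 + 0.019953) = 1/1.0469 = 0.9552
[HCO3⁻] = α₁ × DIC = 0.9552 × 11.8 = 11.3 mmol/kg

[HCO3⁻] = 11.3 mmol/kg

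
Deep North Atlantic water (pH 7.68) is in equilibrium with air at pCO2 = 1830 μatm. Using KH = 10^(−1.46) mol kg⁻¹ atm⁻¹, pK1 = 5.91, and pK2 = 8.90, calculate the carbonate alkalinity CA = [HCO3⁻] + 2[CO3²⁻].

[CO2*] = KH · pCO2 = 10^(−1.46) × 1830×10^-6 = 6.345×10^-5 mol/kg
α₀ = 1/(1 + K1/[H⁺] + K1K2/[H⁺]²) = 1/(1 + 10^+1.77 + 10^+0.55) = 0.01576
DIC = [CO2*]/α₀ = 6.345×10^-5 / 0.01576 = 4.025 mmol/kg
CA = (α₁ + 2α₂)·DIC = (0.9283 + 2×0.05594) × 4.025 = 4.19 mmol/kg

CA = 4.19 mmol/kg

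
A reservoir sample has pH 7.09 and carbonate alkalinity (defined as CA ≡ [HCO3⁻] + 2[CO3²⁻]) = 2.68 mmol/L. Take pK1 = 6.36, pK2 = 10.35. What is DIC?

DIC = 3.18 mmol/L

CA = [HCO3⁻] + 2[CO3²⁻] = (α₁ + 2α₂)·DIC
At pH 7.09: [H⁺]/K1 = 10^-0.73 = 0.18621, K2/[H⁺] = 10^-3.26 = 0.00054954
α₁ = 1/(1 + 0.18621 + 0.00054954) = 1/1.1868 = 0.8426; α₂ = α₁·K2/[H⁺] = 0.0004631
α₁ + 2α₂ = 0.8436
DIC = CA / (α₁ + 2α₂) = 2.68 / 0.8436 = 3.18 mmol/L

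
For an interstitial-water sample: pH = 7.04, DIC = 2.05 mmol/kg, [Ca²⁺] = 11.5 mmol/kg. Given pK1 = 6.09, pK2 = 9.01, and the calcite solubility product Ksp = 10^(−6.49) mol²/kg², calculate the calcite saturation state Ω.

Ω = 0.695

α₂ = 1 / (1 + [H⁺]/K2 + [H⁺]²/(K1K2)) = 1 / (1 + 10^+1.97 + 10^+1.02)
   = 1 / (1 + 93.325 + 10.471) = 1/104.80 = 0.009542
[CO3²⁻] = α₂ × DIC = 0.009542 × 2.05 = 0.01956 mmol/kg = 19.56 μmol/kg
Ksp = 10^(−6.49) = 3.236×10^-7
Ω = [Ca²⁺][CO3²⁻]/Ksp = (11.5×10^-3)(1.956×10^-5) / 3.236×10^-7 = 0.695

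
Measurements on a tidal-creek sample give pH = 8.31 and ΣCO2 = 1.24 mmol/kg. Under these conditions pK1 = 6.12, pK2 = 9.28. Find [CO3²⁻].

α₂ = 1 / (1 + [H⁺]/K2 + [H⁺]²/(K1K2)) = 1 / (1 + 10^+0.97 + 10^-1.22)
   = 1 / (1 + 9.3325 + 0.060256) = 1/10.393 = 0.09622
[CO3²⁻] = α₂ × DIC = 0.09622 × 1.24 = 0.119 mmol/kg

[CO3²⁻] = 0.119 mmol/kg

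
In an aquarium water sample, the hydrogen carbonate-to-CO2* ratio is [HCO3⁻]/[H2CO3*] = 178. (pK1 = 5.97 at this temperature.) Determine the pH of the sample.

From K1 = [H⁺][HCO3⁻]/[H2CO3*]:  pH = pK1 + log₁₀([HCO3⁻]/[H2CO3*])
log₁₀(178) = +2.250
pH = 5.97 + (+2.250) = 8.22

pH = 8.22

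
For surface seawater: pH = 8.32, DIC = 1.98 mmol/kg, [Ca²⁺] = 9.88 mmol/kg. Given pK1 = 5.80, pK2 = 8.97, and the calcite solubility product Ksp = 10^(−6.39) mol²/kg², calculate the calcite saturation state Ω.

Ω = 8.76

α₂ = 1 / (1 + [H⁺]/K2 + [H⁺]²/(K1K2)) = 1 / (1 + 10^+0.65 + 10^-1.87)
   = 1 / (1 + 4.4668 + 0.013490) = 1/5.4803 = 0.1825
[CO3²⁻] = α₂ × DIC = 0.1825 × 1.98 = 0.3613 mmol/kg
Ksp = 10^(−6.39) = 4.074×10^-7
Ω = [Ca²⁺][CO3²⁻]/Ksp = (9.88×10^-3)(3.613×10^-4) / 4.074×10^-7 = 8.76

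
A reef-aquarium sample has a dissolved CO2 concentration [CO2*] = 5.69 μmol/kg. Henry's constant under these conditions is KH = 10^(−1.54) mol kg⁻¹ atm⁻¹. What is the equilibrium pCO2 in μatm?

KH = 10^(−1.54) = 2.884×10^-2 mol kg⁻¹ atm⁻¹
pCO2 = [CO2*]/KH = 5.69×10^-6 / 2.884×10^-2 = 1.97×10^-4 atm = 197 μatm

pCO2 = 197 μatm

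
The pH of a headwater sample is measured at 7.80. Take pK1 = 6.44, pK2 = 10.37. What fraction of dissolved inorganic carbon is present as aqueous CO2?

α₀ = 0.0417

α₀ = 1 / (1 + K1/[H⁺] + K1K2/[H⁺]²) = 1 / (1 + 10^+1.36 + 10^-1.21)
   = 1 / (1 + 22.909 + 0.061660) = 1/23.970 = 0.04172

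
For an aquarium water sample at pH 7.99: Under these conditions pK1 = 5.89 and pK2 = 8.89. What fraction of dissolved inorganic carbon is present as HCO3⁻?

α₁ = 1 / (1 + [H⁺]/K1 + K2/[H⁺]) = 1 / (1 + 10^-2.10 + 10^-0.90)
   = 1 / (1 + 0.0079433 + 0.12589) = 1/1.1338 = 0.8820

α₁ = 0.882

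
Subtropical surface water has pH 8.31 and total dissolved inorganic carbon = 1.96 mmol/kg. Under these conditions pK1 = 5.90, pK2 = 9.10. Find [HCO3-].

[HCO3⁻] = 1.68 mmol/kg

α₁ = 1 / (1 + [H⁺]/K1 + K2/[H⁺]) = 1 / (1 + 10^-2.41 + 10^-0.79)
   = 1 / (1 + 0.0038905 + 0.16218) = 1/1.1661 = 0.8576
[HCO3⁻] = α₁ × DIC = 0.8576 × 1.96 = 1.68 mmol/kg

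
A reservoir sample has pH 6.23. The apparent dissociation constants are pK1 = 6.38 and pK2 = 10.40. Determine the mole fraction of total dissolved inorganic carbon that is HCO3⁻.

α₁ = 0.414

α₁ = 1 / (1 + [H⁺]/K1 + K2/[H⁺]) = 1 / (1 + 10^+0.15 + 10^-4.17)
   = 1 / (1 + 1.4125 + 6.7608×10^-5) = 1/2.4126 = 0.4145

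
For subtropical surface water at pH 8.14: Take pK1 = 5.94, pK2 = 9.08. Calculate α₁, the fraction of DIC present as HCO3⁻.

α₁ = 0.892

α₁ = 1 / (1 + [H⁺]/K1 + K2/[H⁺]) = 1 / (1 + 10^-2.20 + 10^-0.94)
   = 1 / (1 + 0.0063096 + 0.11482) = 1/1.1211 = 0.8920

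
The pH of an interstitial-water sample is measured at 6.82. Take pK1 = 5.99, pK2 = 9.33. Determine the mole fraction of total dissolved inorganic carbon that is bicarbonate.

α₁ = 1 / (1 + [H⁺]/K1 + K2/[H⁺]) = 1 / (1 + 10^-0.83 + 10^-2.51)
   = 1 / (1 + 0.14791 + 0.0030903) = 1/1.1510 = 0.8688

α₁ = 0.869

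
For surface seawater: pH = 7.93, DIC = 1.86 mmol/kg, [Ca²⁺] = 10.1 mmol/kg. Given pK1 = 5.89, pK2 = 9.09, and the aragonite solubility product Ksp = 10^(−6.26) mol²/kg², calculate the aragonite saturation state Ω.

Ω = 2.19

α₂ = 1 / (1 + [H⁺]/K2 + [H⁺]²/(K1K2)) = 1 / (1 + 10^+1.16 + 10^-0.88)
   = 1 / (1 + 14.454 + 0.13183) = 1/15.586 = 0.06416
[CO3²⁻] = α₂ × DIC = 0.06416 × 1.86 = 0.1193 mmol/kg
Ksp = 10^(−6.26) = 5.495×10^-7
Ω = [Ca²⁺][CO3²⁻]/Ksp = (10.1×10^-3)(1.193×10^-4) / 5.495×10^-7 = 2.19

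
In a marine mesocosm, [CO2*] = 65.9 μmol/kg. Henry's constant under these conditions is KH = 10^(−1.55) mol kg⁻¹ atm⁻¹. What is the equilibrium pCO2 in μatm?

pCO2 = 2340 μatm

KH = 10^(−1.55) = 2.818×10^-2 mol kg⁻¹ atm⁻¹
pCO2 = [CO2*]/KH = 65.9×10^-6 / 2.818×10^-2 = 2.34×10^-3 atm = 2340 μatm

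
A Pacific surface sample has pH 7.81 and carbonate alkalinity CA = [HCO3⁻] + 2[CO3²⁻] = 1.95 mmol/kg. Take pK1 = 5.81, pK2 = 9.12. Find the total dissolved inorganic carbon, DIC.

CA = [HCO3⁻] + 2[CO3²⁻] = (α₁ + 2α₂)·DIC
At pH 7.81: [H⁺]/K1 = 10^-2.00 = 0.010000, K2/[H⁺] = 10^-1.31 = 0.048978
α₁ = 1/(1 + 0.010000 + 0.048978) = 1/1.0590 = 0.9443; α₂ = α₁·K2/[H⁺] = 0.04625
α₁ + 2α₂ = 1.0368
DIC = CA / (α₁ + 2α₂) = 1.95 / 1.0368 = 1.88 mmol/kg

DIC = 1.88 mmol/kg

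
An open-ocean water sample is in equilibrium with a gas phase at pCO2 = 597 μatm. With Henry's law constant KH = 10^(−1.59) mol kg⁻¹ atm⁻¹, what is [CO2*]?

KH = 10^(−1.59) = 2.570×10^-2 mol kg⁻¹ atm⁻¹
[CO2*] = KH · pCO2 = 2.570×10^-2 × 597×10^-6 atm = 1.53×10^-5 mol/kg

[CO2*] = 15.3 μmol/kg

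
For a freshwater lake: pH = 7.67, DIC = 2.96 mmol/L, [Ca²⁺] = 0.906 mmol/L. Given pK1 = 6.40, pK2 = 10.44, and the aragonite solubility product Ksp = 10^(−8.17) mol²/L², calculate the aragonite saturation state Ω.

α₂ = 1 / (1 + [H⁺]/K2 + [H⁺]²/(K1K2)) = 1 / (1 + 10^+2.77 + 10^+1.50)
   = 1 / (1 + 588.84 + 31.623) = 1/621.47 = 0.001609
[CO3²⁻] = α₂ × DIC = 0.001609 × 2.96 = 0.004763 mmol/L = 4.763 μmol/L
Ksp = 10^(−8.17) = 6.761×10^-9
Ω = [Ca²⁺][CO3²⁻]/Ksp = (0.906×10^-3)(4.763×10^-6) / 6.761×10^-9 = 0.638

Ω = 0.638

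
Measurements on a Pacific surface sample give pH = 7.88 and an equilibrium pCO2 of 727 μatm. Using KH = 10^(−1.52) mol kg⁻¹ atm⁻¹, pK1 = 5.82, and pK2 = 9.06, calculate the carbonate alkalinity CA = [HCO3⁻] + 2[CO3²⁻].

CA = 2.85 mmol/kg

[CO2*] = KH · pCO2 = 10^(−1.52) × 727×10^-6 = 2.196×10^-5 mol/kg
α₀ = 1/(1 + K1/[H⁺] + K1K2/[H⁺]²) = 1/(1 + 10^+2.06 + 10^+0.88) = 0.008104
DIC = [CO2*]/α₀ = 2.196×10^-5 / 0.008104 = 2.709 mmol/kg
CA = (α₁ + 2α₂)·DIC = (0.9304 + 2×0.06147) × 2.709 = 2.85 mmol/kg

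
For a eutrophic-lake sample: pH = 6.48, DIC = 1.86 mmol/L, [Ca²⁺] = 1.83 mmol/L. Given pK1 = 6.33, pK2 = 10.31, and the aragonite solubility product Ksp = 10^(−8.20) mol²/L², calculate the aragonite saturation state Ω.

Ω = 0.0467

α₂ = 1 / (1 + [H⁺]/K2 + [H⁺]²/(K1K2)) = 1 / (1 + 10^+3.83 + 10^+3.68)
   = 1 / (1 + 6760.8 + 4786.3) = 1/1.1548×10^4 = 8.659×10^-5
[CO3²⁻] = α₂ × DIC = 8.659×10^-5 × 1.86 = 0.0001611 mmol/L = 0.1611 μmol/L
Ksp = 10^(−8.20) = 6.310×10^-9
Ω = [Ca²⁺][CO3²⁻]/Ksp = (1.83×10^-3)(1.611×10^-7) / 6.310×10^-9 = 0.0467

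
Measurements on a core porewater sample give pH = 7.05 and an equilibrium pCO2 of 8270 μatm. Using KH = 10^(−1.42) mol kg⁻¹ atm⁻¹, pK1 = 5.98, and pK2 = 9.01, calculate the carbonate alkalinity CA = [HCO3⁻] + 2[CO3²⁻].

CA = 3.78 mmol/kg

[CO2*] = KH · pCO2 = 10^(−1.42) × 8270×10^-6 = 3.144×10^-4 mol/kg
α₀ = 1/(1 + K1/[H⁺] + K1K2/[H⁺]²) = 1/(1 + 10^+1.07 + 10^-0.89) = 0.07765
DIC = [CO2*]/α₀ = 3.144×10^-4 / 0.07765 = 4.049 mmol/kg
CA = (α₁ + 2α₂)·DIC = (0.9123 + 2×0.01000) × 4.049 = 3.78 mmol/kg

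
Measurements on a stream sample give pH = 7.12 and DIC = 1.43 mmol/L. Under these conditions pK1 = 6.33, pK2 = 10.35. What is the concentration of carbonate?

[CO3²⁻] = 0.724 μmol/L

α₂ = 1 / (1 + [H⁺]/K2 + [H⁺]²/(K1K2)) = 1 / (1 + 10^+3.23 + 10^+2.44)
   = 1 / (1 + 1698.2 + 275.42) = 1/1974.7 = 0.0005064
[CO3²⁻] = α₂ × DIC = 0.0005064 × 1.43 = 0.000724 mmol/L = 0.724 μmol/L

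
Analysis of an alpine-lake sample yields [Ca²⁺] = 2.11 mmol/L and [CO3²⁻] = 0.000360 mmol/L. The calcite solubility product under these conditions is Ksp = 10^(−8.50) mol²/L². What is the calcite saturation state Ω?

Ω = 0.240

Ksp = 10^(−8.50) = 3.162×10^-9
Ω = [Ca²⁺][CO3²⁻]/Ksp = (2.11×10^-3)(0.000360×10^-3) / 3.162×10^-9 = 0.240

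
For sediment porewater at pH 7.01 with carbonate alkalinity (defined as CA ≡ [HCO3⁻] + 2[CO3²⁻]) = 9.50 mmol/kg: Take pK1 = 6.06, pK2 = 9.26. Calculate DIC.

DIC = 10.5 mmol/kg

CA = [HCO3⁻] + 2[CO3²⁻] = (α₁ + 2α₂)·DIC
At pH 7.01: [H⁺]/K1 = 10^-0.95 = 0.11220, K2/[H⁺] = 10^-2.25 = 0.0056234
α₁ = 1/(1 + 0.11220 + 0.0056234) = 1/1.1178 = 0.8946; α₂ = α₁·K2/[H⁺] = 0.005031
α₁ + 2α₂ = 0.9047
DIC = CA / (α₁ + 2α₂) = 9.50 / 0.9047 = 10.5 mmol/kg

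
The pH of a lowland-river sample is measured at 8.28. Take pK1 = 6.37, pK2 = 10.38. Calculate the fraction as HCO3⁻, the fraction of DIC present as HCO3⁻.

α₁ = 1 / (1 + [H⁺]/K1 + K2/[H⁺]) = 1 / (1 + 10^-1.91 + 10^-2.10)
   = 1 / (1 + 0.012303 + 0.0079433) = 1/1.0202 = 0.9802

α₁ = 0.980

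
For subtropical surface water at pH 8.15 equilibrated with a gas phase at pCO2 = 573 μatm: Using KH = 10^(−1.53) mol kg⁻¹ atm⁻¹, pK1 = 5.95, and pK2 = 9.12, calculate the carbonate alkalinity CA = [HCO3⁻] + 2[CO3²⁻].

CA = 3.25 mmol/kg

[CO2*] = KH · pCO2 = 10^(−1.53) × 573×10^-6 = 1.691×10^-5 mol/kg
α₀ = 1/(1 + K1/[H⁺] + K1K2/[H⁺]²) = 1/(1 + 10^+2.20 + 10^+1.23) = 0.005667
DIC = [CO2*]/α₀ = 1.691×10^-5 / 0.005667 = 2.984 mmol/kg
CA = (α₁ + 2α₂)·DIC = (0.8981 + 2×0.09623) × 2.984 = 3.25 mmol/kg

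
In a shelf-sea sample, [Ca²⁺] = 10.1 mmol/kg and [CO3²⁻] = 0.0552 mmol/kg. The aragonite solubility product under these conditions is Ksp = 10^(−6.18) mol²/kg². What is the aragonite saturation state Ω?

Ω = 0.844

Ksp = 10^(−6.18) = 6.607×10^-7
Ω = [Ca²⁺][CO3²⁻]/Ksp = (10.1×10^-3)(0.0552×10^-3) / 6.607×10^-7 = 0.844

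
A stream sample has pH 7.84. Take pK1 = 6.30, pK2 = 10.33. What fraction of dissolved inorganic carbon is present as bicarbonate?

α₁ = 1 / (1 + [H⁺]/K1 + K2/[H⁺]) = 1 / (1 + 10^-1.54 + 10^-2.49)
   = 1 / (1 + 0.028840 + 0.0032359) = 1/1.0321 = 0.9689

α₁ = 0.969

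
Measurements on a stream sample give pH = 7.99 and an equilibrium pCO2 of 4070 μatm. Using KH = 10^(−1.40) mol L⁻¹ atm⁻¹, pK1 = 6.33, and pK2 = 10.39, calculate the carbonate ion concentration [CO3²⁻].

[CO2*] = KH · pCO2 = 10^(−1.40) × 4070×10^-6 = 1.620×10^-4 mol/L
α₀ = 1/(1 + K1/[H⁺] + K1K2/[H⁺]²) = 1/(1 + 10^+1.66 + 10^-0.74) = 0.02133
DIC = [CO2*]/α₀ = 1.620×10^-4 / 0.02133 = 7.598 mmol/L
[CO3²⁻] = α₂·DIC; α₂ = 0.003881, so [CO3²⁻] = 0.003881 × 7.598 = 0.0295 mmol/L

[CO3²⁻] = 0.0295 mmol/L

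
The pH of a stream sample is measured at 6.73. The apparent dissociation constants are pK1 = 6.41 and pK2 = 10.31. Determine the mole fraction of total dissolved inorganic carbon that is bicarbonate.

α₁ = 1 / (1 + [H⁺]/K1 + K2/[H⁺]) = 1 / (1 + 10^-0.32 + 10^-3.58)
   = 1 / (1 + 0.47863 + 0.00026303) = 1/1.4789 = 0.6762

α₁ = 0.676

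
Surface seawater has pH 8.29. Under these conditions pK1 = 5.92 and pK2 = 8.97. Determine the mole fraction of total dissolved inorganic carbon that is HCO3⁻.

α₁ = 1 / (1 + [H⁺]/K1 + K2/[H⁺]) = 1 / (1 + 10^-2.37 + 10^-0.68)
   = 1 / (1 + 0.0042658 + 0.20893) = 1/1.2132 = 0.8243

α₁ = 0.824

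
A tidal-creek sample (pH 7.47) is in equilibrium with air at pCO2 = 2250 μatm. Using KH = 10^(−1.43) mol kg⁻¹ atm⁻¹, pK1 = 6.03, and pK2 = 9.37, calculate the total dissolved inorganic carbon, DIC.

[CO2*] = KH · pCO2 = 10^(−1.43) × 2250×10^-6 = 8.360×10^-5 mol/kg
α₀ = 1/(1 + K1/[H⁺] + K1K2/[H⁺]²) = 1/(1 + 10^+1.44 + 10^-0.46) = 0.03462
DIC = [CO2*]/α₀ = 8.360×10^-5 / 0.03462 = 2.41 mmol/kg

DIC = 2.41 mmol/kg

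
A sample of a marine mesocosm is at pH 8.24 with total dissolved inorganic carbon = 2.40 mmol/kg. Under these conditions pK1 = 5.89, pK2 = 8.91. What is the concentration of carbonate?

α₂ = 1 / (1 + [H⁺]/K2 + [H⁺]²/(K1K2)) = 1 / (1 + 10^+0.67 + 10^-1.68)
   = 1 / (1 + 4.6774 + 0.020893) = 1/5.6982 = 0.1755
[CO3²⁻] = α₂ × DIC = 0.1755 × 2.40 = 0.421 mmol/kg

[CO3²⁻] = 0.421 mmol/kg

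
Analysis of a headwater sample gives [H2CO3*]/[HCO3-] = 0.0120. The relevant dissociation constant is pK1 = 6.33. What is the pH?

From K1 = [H⁺][HCO3-]/[H2CO3*]:  pH = pK1 − log₁₀([H2CO3*]/[HCO3-])
log₁₀(0.0120) = -1.921
pH = 6.33 − (-1.921) = 8.25

pH = 8.25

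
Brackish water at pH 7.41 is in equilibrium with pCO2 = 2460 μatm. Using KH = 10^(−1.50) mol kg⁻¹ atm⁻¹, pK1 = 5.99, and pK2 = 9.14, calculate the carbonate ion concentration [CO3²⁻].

[CO2*] = KH · pCO2 = 10^(−1.50) × 2460×10^-6 = 7.779×10^-5 mol/kg
α₀ = 1/(1 + K1/[H⁺] + K1K2/[H⁺]²) = 1/(1 + 10^+1.42 + 10^-0.31) = 0.03598
DIC = [CO2*]/α₀ = 7.779×10^-5 / 0.03598 = 2.162 mmol/kg
[CO3²⁻] = α₂·DIC; α₂ = 0.01762, so [CO3²⁻] = 0.01762 × 2.162 = 0.0381 mmol/kg

[CO3²⁻] = 0.0381 mmol/kg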